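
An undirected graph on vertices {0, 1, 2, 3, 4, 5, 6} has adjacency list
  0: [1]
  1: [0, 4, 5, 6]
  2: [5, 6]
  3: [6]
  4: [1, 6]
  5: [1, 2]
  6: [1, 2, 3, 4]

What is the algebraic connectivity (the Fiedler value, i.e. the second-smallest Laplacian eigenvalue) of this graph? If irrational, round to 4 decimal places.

Reading degrees in the order [0, 1, 2, 3, 4, 5, 6] gives [1, 4, 2, 1, 2, 2, 4]; set D = diag(1, 4, 2, 1, 2, 2, 4) and form L = D - A. The sorted Laplacian eigenvalues are [0, 0.7382, 1, 1.5858, 2.6601, 4.4142, 5.6017]; the algebraic connectivity is the second entry, 0.7382. By the matrix-tree theorem the graph has (1/7) * product of the nonzero eigenvalues = 11 spanning trees.

0.7382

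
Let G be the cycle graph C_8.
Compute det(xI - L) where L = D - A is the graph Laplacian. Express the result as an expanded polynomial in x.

x^8 - 16x^7 + 104x^6 - 352x^5 + 660x^4 - 672x^3 + 336x^2 - 64x

The graph has 8 vertices and degree multiset [2, 2, 2, 2, 2, 2, 2, 2]; D is the diagonal matrix of degrees and L = D - A. L has integer entries, so p(x) = det(xI - L) has integer coefficients. Expanding the determinant yields x^8 - 16x^7 + 104x^6 - 352x^5 + 660x^4 - 672x^3 + 336x^2 - 64x. The coefficient of x^7 equals -trace(L) = -16, matching the sum of degrees.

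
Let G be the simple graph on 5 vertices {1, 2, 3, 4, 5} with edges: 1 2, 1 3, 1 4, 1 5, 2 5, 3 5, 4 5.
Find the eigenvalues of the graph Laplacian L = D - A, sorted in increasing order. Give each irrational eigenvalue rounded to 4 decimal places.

With the vertex order [1, 2, 3, 4, 5], the degrees are [4, 2, 2, 2, 4], giving D = diag(4, 2, 2, 2, 4) and L = D - A. L is symmetric positive semidefinite, so every eigenvalue is real and nonnegative. There is one zero in the spectrum, matching the 1 component. The largest eigenvalue, 5, is at most the vertex count 5.

[0, 2, 2, 5, 5]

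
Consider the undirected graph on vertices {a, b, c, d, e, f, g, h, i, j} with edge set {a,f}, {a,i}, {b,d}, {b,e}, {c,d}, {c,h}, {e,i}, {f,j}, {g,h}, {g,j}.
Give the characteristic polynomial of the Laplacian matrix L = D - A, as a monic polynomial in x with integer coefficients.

x^10 - 20x^9 + 170x^8 - 800x^7 + 2275x^6 - 4004x^5 + 4290x^4 - 2640x^3 + 825x^2 - 100x

Each diagonal entry of L is the vertex degree and each off-diagonal entry is -1 where an edge is present, 0 otherwise; in the order [a, b, c, d, e, f, g, h, i, j] the diagonal is [2, 2, 2, 2, 2, 2, 2, 2, 2, 2]. L has integer entries, so p(x) = det(xI - L) has integer coefficients. Expanding the determinant yields x^10 - 20x^9 + 170x^8 - 800x^7 + 2275x^6 - 4004x^5 + 4290x^4 - 2640x^3 + 825x^2 - 100x. The constant term is 0 because L is singular (the all-ones vector lies in its kernel). By the matrix-tree theorem the graph has (1/10) * product of the nonzero eigenvalues = 10 spanning trees.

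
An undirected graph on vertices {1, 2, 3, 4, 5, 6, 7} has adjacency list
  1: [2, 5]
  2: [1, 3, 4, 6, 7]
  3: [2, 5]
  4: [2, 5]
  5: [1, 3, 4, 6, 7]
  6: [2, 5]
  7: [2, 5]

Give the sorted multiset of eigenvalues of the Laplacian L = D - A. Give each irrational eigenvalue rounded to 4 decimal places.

Reading degrees in the order [1, 2, 3, 4, 5, 6, 7] gives [2, 5, 2, 2, 5, 2, 2]; set D = diag(2, 5, 2, 2, 5, 2, 2) and form L = D - A. L is symmetric positive semidefinite, so every eigenvalue is real and nonnegative. The single zero eigenvalue shows the graph is connected. The eigenvalues sum to 20, which equals trace(L) = 2|E|.

[0, 2, 2, 2, 2, 5, 7]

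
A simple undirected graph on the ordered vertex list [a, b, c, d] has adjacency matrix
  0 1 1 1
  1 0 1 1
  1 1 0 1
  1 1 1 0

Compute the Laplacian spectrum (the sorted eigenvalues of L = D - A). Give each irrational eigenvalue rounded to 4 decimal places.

Reading degrees in the order [a, b, c, d] gives [3, 3, 3, 3]; set D = diag(3, 3, 3, 3) and form L = D - A. L is symmetric positive semidefinite, so every eigenvalue is real and nonnegative.

[0, 4, 4, 4]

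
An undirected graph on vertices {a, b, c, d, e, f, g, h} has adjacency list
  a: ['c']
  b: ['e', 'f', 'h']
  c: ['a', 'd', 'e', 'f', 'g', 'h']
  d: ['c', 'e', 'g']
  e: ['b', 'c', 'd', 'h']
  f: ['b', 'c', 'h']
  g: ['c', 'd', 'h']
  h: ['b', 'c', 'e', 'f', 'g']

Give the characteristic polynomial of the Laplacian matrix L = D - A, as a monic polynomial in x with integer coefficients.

x^8 - 28x^7 + 321x^6 - 1942x^5 + 6646x^4 - 12730x^3 + 12441x^2 - 4680x

With the vertex order [a, b, c, d, e, f, g, h], the degrees are [1, 3, 6, 3, 4, 3, 3, 5], giving D = diag(1, 3, 6, 3, 4, 3, 3, 5) and L = D - A. L has integer entries, so p(x) = det(xI - L) has integer coefficients. Expanding the determinant yields x^8 - 28x^7 + 321x^6 - 1942x^5 + 6646x^4 - 12730x^3 + 12441x^2 - 4680x. Since p(0) = det(-L) = 0, x divides p(x). There is one zero in the spectrum, matching the 1 component.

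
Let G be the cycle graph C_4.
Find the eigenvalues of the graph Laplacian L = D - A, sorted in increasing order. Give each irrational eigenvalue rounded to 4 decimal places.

[0, 2, 2, 4]

The graph has 4 vertices and degree multiset [2, 2, 2, 2]; D is the diagonal matrix of degrees and L = D - A. L is symmetric positive semidefinite, so every eigenvalue is real and nonnegative. The single zero eigenvalue shows the graph is connected. The eigenvalues sum to 8, which equals trace(L) = 2|E|.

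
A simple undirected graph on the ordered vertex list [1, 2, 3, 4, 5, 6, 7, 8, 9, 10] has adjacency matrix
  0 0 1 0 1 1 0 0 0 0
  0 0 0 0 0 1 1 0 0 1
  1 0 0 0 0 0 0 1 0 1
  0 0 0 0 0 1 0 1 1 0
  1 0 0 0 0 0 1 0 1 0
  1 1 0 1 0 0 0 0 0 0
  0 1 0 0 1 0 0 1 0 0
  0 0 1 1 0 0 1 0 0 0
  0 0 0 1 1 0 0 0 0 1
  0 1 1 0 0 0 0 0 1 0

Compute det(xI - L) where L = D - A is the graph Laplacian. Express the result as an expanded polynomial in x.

x^10 - 30x^9 + 390x^8 - 2880x^7 + 13305x^6 - 39882x^5 + 77640x^4 - 94800x^3 + 66000x^2 - 20000x

With the vertex order [1, 2, 3, 4, 5, 6, 7, 8, 9, 10], the degrees are [3, 3, 3, 3, 3, 3, 3, 3, 3, 3], giving D = diag(3, 3, 3, 3, 3, 3, 3, 3, 3, 3) and L = D - A. L has integer entries, so p(x) = det(xI - L) has integer coefficients. Expanding the determinant yields x^10 - 30x^9 + 390x^8 - 2880x^7 + 13305x^6 - 39882x^5 + 77640x^4 - 94800x^3 + 66000x^2 - 20000x. Since p(0) = det(-L) = 0, x divides p(x). The eigenvalues sum to 30, which equals trace(L) = 2|E|. There is one zero in the spectrum, matching the 1 component.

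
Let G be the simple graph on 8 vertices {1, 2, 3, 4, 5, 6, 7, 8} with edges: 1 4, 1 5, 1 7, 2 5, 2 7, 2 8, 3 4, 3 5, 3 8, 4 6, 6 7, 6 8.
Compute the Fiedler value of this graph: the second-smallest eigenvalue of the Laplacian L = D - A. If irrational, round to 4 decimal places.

Each diagonal entry of L is the vertex degree and each off-diagonal entry is -1 where an edge is present, 0 otherwise; in the order [1, 2, 3, 4, 5, 6, 7, 8] the diagonal is [3, 3, 3, 3, 3, 3, 3, 3]. The smallest Laplacian eigenvalue is always 0. The next one, lambda_2 = 2, measures how hard the graph is to disconnect: larger values mean better connectivity. The largest eigenvalue, 6, is at most the vertex count 8. There is one zero in the spectrum, matching the 1 component.

2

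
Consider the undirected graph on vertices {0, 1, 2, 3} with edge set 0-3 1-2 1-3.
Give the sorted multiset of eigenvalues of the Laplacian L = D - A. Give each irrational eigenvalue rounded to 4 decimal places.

Each diagonal entry of L is the vertex degree and each off-diagonal entry is -1 where an edge is present, 0 otherwise; in the order [0, 1, 2, 3] the diagonal is [1, 2, 1, 2]. The multiplicity of 0 as a Laplacian eigenvalue equals the number of connected components. The single zero eigenvalue shows the graph is connected. There is one zero in the spectrum, matching the 1 component.

[0, 0.5858, 2, 3.4142]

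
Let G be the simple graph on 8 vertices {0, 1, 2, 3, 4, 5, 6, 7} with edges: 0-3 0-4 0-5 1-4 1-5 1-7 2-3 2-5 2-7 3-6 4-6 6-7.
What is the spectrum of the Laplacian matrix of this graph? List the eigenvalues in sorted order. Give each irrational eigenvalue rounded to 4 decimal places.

[0, 2, 2, 2, 4, 4, 4, 6]

With the vertex order [0, 1, 2, 3, 4, 5, 6, 7], the degrees are [3, 3, 3, 3, 3, 3, 3, 3], giving D = diag(3, 3, 3, 3, 3, 3, 3, 3) and L = D - A. Since every row of L sums to 0, the all-ones vector is in the kernel and 0 is an eigenvalue. There is one zero in the spectrum, matching the 1 component.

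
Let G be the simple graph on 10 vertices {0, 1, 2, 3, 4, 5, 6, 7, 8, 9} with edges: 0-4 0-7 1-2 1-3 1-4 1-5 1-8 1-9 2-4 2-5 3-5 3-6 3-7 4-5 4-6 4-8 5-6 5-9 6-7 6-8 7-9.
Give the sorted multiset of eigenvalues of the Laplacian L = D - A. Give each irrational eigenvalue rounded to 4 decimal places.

Each diagonal entry of L is the vertex degree and each off-diagonal entry is -1 where an edge is present, 0 otherwise; in the order [0, 1, 2, 3, 4, 5, 6, 7, 8, 9] the diagonal is [2, 6, 3, 4, 6, 6, 5, 4, 3, 3]. L is symmetric positive semidefinite, so every eigenvalue is real and nonnegative. The single zero eigenvalue shows the graph is connected. The eigenvalues sum to 42, which equals trace(L) = 2|E|. There is one zero in the spectrum, matching the 1 component.

[0, 1.6996, 2.3382, 2.6452, 3.2908, 4.7634, 5.3617, 6.7425, 7.4605, 7.6979]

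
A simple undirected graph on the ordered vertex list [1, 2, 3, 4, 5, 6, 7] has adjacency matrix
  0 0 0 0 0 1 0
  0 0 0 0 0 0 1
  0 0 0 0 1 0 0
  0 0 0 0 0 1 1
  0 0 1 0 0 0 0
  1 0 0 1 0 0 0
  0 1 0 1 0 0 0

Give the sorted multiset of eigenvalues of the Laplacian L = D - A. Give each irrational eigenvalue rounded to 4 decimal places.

Each diagonal entry of L is the vertex degree and each off-diagonal entry is -1 where an edge is present, 0 otherwise; in the order [1, 2, 3, 4, 5, 6, 7] the diagonal is [1, 1, 1, 2, 1, 2, 2]. L is symmetric positive semidefinite, so every eigenvalue is real and nonnegative. The 2 zero eigenvalues correspond to the 2 connected components. There are 2 zeros in the spectrum, matching the 2 components. The eigenvalues sum to 10, which equals trace(L) = 2|E|.

[0, 0, 0.3820, 1.3820, 2, 2.6180, 3.6180]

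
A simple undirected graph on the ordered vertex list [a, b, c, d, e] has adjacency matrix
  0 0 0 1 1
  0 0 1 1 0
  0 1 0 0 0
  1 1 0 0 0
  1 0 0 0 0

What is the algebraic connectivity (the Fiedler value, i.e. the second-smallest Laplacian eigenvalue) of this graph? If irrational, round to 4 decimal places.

0.3820

Reading degrees in the order [a, b, c, d, e] gives [2, 2, 1, 2, 1]; set D = diag(2, 2, 1, 2, 1) and form L = D - A. The sorted Laplacian eigenvalues are [0, 0.3820, 1.3820, 2.6180, 3.6180]; the algebraic connectivity is the second entry, 0.3820. The eigenvalues sum to 8, which equals trace(L) = 2|E|.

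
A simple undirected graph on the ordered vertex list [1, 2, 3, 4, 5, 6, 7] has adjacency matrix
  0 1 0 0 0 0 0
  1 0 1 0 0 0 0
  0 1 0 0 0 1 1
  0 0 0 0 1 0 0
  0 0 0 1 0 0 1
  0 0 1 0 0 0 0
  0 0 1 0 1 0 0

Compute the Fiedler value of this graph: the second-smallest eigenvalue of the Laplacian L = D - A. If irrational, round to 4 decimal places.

0.2603

With the vertex order [1, 2, 3, 4, 5, 6, 7], the degrees are [1, 2, 3, 1, 2, 1, 2], giving D = diag(1, 2, 3, 1, 2, 1, 2) and L = D - A. The sorted Laplacian eigenvalues are [0, 0.2603, 0.6262, 1.4055, 2.2742, 3.0996, 4.3342]; the algebraic connectivity is the second entry, 0.2603. By the matrix-tree theorem the graph has (1/7) * product of the nonzero eigenvalues = 1 spanning tree. There is one zero in the spectrum, matching the 1 component.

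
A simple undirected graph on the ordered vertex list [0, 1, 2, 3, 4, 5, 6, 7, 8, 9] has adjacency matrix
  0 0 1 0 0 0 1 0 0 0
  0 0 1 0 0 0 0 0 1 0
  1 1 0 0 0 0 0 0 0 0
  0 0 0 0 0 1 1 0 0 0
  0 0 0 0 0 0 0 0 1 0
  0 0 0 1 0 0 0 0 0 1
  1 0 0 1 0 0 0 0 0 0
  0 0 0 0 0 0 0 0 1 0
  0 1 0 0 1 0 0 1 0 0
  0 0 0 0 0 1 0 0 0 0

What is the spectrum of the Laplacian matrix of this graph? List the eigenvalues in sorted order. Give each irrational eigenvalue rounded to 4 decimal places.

[0, 0.1029, 0.4367, 1, 1, 1.7250, 2.5064, 3.2255, 3.7678, 4.2357]

Each diagonal entry of L is the vertex degree and each off-diagonal entry is -1 where an edge is present, 0 otherwise; in the order [0, 1, 2, 3, 4, 5, 6, 7, 8, 9] the diagonal is [2, 2, 2, 2, 1, 2, 2, 1, 3, 1]. L is symmetric positive semidefinite, so every eigenvalue is real and nonnegative. The eigenvalues sum to 18, which equals trace(L) = 2|E|.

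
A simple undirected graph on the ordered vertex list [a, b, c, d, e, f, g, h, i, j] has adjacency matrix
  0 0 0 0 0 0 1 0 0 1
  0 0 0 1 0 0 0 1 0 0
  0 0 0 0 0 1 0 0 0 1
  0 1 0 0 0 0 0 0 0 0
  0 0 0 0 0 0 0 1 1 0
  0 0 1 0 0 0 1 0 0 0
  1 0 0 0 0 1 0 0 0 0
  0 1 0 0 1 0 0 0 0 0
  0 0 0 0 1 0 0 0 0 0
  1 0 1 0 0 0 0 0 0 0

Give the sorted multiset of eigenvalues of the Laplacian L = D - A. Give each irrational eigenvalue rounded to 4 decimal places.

With the vertex order [a, b, c, d, e, f, g, h, i, j], the degrees are [2, 2, 2, 1, 2, 2, 2, 2, 1, 2], giving D = diag(2, 2, 2, 1, 2, 2, 2, 2, 1, 2) and L = D - A. The multiplicity of 0 as a Laplacian eigenvalue equals the number of connected components. The 2 zero eigenvalues correspond to the 2 connected components. The largest eigenvalue, 3.6180, is at most the vertex count 10.

[0, 0, 0.3820, 1.3820, 1.3820, 1.3820, 2.6180, 3.6180, 3.6180, 3.6180]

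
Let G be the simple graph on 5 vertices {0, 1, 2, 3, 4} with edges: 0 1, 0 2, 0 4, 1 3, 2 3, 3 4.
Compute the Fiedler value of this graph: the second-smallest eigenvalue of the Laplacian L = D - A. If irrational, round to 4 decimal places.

2

With the vertex order [0, 1, 2, 3, 4], the degrees are [3, 2, 2, 3, 2], giving D = diag(3, 2, 2, 3, 2) and L = D - A. Computing the eigenvalues of L and sorting gives [0, 2, 2, 3, 5]. The Fiedler value lambda_2 = 2 is strictly positive, so the graph is connected.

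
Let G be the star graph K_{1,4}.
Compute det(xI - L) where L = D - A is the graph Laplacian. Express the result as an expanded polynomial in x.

The graph has 5 vertices and degree multiset [4, 1, 1, 1, 1]; D is the diagonal matrix of degrees and L = D - A. Computing det(xI - L) by cofactor expansion (or equivalently via sum-over-permutations) gives x^5 - 8x^4 + 18x^3 - 16x^2 + 5x. The constant term is 0 because L is singular (the all-ones vector lies in its kernel). By the matrix-tree theorem the graph has (1/5) * product of the nonzero eigenvalues = 1 spanning tree. The eigenvalues sum to 8, which equals trace(L) = 2|E|.

x^5 - 8x^4 + 18x^3 - 16x^2 + 5x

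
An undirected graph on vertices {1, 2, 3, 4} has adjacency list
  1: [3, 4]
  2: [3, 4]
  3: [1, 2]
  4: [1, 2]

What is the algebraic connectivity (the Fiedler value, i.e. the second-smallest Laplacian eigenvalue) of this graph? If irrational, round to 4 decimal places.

2

Each diagonal entry of L is the vertex degree and each off-diagonal entry is -1 where an edge is present, 0 otherwise; in the order [1, 2, 3, 4] the diagonal is [2, 2, 2, 2]. The smallest Laplacian eigenvalue is always 0. The next one, lambda_2 = 2, measures how hard the graph is to disconnect: larger values mean better connectivity. By the matrix-tree theorem the graph has (1/4) * product of the nonzero eigenvalues = 4 spanning trees.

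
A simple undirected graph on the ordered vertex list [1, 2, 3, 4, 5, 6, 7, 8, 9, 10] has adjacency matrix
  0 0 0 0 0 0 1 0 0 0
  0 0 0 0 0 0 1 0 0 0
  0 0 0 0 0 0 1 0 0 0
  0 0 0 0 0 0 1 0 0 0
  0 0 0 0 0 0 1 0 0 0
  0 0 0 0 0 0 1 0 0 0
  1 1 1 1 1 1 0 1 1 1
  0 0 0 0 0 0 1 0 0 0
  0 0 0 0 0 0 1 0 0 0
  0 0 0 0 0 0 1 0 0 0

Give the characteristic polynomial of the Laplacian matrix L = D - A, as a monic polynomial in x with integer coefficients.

x^10 - 18x^9 + 108x^8 - 336x^7 + 630x^6 - 756x^5 + 588x^4 - 288x^3 + 81x^2 - 10x

Reading degrees in the order [1, 2, 3, 4, 5, 6, 7, 8, 9, 10] gives [1, 1, 1, 1, 1, 1, 9, 1, 1, 1]; set D = diag(1, 1, 1, 1, 1, 1, 9, 1, 1, 1) and form L = D - A. The eigenvalues of L are [0, 1, 1, 1, 1, 1, 1, 1, 1, 10]; the characteristic polynomial is the product of (x - lambda_i), which multiplies out to x^10 - 18x^9 + 108x^8 - 336x^7 + 630x^6 - 756x^5 + 588x^4 - 288x^3 + 81x^2 - 10x. The coefficient of x^9 equals -trace(L) = -18, matching the sum of degrees. The eigenvalues sum to 18, which equals trace(L) = 2|E|.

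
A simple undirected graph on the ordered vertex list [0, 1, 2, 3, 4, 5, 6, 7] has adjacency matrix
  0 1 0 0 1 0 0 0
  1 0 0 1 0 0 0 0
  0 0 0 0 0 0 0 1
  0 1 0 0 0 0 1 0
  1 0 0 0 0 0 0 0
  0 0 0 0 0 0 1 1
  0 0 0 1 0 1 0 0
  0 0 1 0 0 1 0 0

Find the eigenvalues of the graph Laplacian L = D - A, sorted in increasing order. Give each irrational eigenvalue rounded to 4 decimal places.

[0, 0.1522, 0.5858, 1.2346, 2, 2.7654, 3.4142, 3.8478]

Each diagonal entry of L is the vertex degree and each off-diagonal entry is -1 where an edge is present, 0 otherwise; in the order [0, 1, 2, 3, 4, 5, 6, 7] the diagonal is [2, 2, 1, 2, 1, 2, 2, 2]. L is symmetric positive semidefinite, so every eigenvalue is real and nonnegative. The single zero eigenvalue shows the graph is connected. The eigenvalues sum to 14, which equals trace(L) = 2|E|. There is one zero in the spectrum, matching the 1 component.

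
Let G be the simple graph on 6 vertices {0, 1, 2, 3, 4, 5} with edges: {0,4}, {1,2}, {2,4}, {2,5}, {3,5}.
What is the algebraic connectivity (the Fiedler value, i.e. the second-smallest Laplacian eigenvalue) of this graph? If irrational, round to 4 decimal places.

0.3820

Reading degrees in the order [0, 1, 2, 3, 4, 5] gives [1, 1, 3, 1, 2, 2]; set D = diag(1, 1, 3, 1, 2, 2) and form L = D - A. Computing the eigenvalues of L and sorting gives [0, 0.3820, 0.6972, 2, 2.6180, 4.3028]. The Fiedler value lambda_2 = 0.3820 is strictly positive, so the graph is connected. The eigenvalues sum to 10, which equals trace(L) = 2|E|.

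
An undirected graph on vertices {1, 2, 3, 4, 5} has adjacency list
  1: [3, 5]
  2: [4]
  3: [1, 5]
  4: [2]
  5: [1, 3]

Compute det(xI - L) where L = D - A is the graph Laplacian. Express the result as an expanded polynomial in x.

Each diagonal entry of L is the vertex degree and each off-diagonal entry is -1 where an edge is present, 0 otherwise; in the order [1, 2, 3, 4, 5] the diagonal is [2, 1, 2, 1, 2]. L has integer entries, so p(x) = det(xI - L) has integer coefficients. Expanding the determinant yields x^5 - 8x^4 + 21x^3 - 18x^2. The coefficient of x^4 equals -trace(L) = -8, matching the sum of degrees. There are 2 zeros in the spectrum, matching the 2 components. The eigenvalues sum to 8, which equals trace(L) = 2|E|.

x^5 - 8x^4 + 21x^3 - 18x^2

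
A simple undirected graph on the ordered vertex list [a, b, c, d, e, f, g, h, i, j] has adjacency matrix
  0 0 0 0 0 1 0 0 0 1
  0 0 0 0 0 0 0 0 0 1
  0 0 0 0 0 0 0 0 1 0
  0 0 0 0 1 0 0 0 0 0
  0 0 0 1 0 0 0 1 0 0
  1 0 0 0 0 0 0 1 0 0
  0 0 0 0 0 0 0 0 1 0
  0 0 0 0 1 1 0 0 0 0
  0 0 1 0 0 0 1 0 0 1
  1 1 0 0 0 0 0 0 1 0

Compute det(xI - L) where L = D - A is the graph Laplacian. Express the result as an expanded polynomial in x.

Reading degrees in the order [a, b, c, d, e, f, g, h, i, j] gives [2, 1, 1, 1, 2, 2, 1, 2, 3, 3]; set D = diag(2, 1, 1, 1, 2, 2, 1, 2, 3, 3) and form L = D - A. L has integer entries, so p(x) = det(xI - L) has integer coefficients. Expanding the determinant yields x^10 - 18x^9 + 134x^8 - 536x^7 + 1254x^6 - 1754x^5 + 1442x^4 - 656x^3 + 143x^2 - 10x. The constant term is 0 because L is singular (the all-ones vector lies in its kernel). By the matrix-tree theorem the graph has (1/10) * product of the nonzero eigenvalues = 1 spanning tree.

x^10 - 18x^9 + 134x^8 - 536x^7 + 1254x^6 - 1754x^5 + 1442x^4 - 656x^3 + 143x^2 - 10x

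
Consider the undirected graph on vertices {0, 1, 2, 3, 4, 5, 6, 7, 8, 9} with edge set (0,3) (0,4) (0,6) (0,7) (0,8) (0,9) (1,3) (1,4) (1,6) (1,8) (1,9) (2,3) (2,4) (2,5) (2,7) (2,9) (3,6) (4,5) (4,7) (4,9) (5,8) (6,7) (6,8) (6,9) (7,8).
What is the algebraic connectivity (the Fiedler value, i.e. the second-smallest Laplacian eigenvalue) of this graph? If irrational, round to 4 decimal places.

2.5722

Each diagonal entry of L is the vertex degree and each off-diagonal entry is -1 where an edge is present, 0 otherwise; in the order [0, 1, 2, 3, 4, 5, 6, 7, 8, 9] the diagonal is [6, 5, 5, 4, 6, 3, 6, 5, 5, 5]. The sorted Laplacian eigenvalues are [0, 2.5722, 3.8687, 4.1289, 4.4576, 5.7385, 6.2094, 6.7738, 7.9239, 8.3271]; the algebraic connectivity is the second entry, 2.5722. The eigenvalues sum to 50, which equals trace(L) = 2|E|.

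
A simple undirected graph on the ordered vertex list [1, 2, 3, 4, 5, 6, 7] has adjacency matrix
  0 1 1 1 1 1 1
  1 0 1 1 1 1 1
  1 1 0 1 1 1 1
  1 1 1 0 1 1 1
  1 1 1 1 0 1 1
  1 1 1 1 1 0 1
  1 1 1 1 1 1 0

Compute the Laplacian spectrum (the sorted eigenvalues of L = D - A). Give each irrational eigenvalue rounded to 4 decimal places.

With the vertex order [1, 2, 3, 4, 5, 6, 7], the degrees are [6, 6, 6, 6, 6, 6, 6], giving D = diag(6, 6, 6, 6, 6, 6, 6) and L = D - A. The multiplicity of 0 as a Laplacian eigenvalue equals the number of connected components. There is one zero in the spectrum, matching the 1 component. The eigenvalues sum to 42, which equals trace(L) = 2|E|.

[0, 7, 7, 7, 7, 7, 7]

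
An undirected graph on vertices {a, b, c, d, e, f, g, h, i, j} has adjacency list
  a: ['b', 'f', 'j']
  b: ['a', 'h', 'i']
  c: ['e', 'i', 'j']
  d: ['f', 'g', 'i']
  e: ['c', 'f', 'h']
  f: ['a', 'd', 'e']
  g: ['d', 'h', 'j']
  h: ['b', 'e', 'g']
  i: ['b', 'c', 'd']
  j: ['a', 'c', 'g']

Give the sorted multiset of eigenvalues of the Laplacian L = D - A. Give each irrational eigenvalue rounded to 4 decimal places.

With the vertex order [a, b, c, d, e, f, g, h, i, j], the degrees are [3, 3, 3, 3, 3, 3, 3, 3, 3, 3], giving D = diag(3, 3, 3, 3, 3, 3, 3, 3, 3, 3) and L = D - A. Diagonalising L (or applying a numerical eigensolver to the 10x10 matrix) gives the spectrum above. The single zero eigenvalue shows the graph is connected. The largest eigenvalue, 5, is at most the vertex count 10.

[0, 2, 2, 2, 2, 2, 5, 5, 5, 5]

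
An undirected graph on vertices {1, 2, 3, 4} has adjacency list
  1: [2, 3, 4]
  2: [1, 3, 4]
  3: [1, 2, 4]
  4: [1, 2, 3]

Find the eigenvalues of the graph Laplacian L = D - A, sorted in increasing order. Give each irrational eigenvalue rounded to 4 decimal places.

[0, 4, 4, 4]

Each diagonal entry of L is the vertex degree and each off-diagonal entry is -1 where an edge is present, 0 otherwise; in the order [1, 2, 3, 4] the diagonal is [3, 3, 3, 3]. The multiplicity of 0 as a Laplacian eigenvalue equals the number of connected components. The largest eigenvalue, 4, is at most the vertex count 4. There is one zero in the spectrum, matching the 1 component.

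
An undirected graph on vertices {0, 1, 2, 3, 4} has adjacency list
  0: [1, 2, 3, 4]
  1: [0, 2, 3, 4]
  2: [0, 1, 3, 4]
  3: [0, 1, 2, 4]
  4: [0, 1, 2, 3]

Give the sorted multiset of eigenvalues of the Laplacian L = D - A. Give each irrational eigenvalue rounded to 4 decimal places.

Each diagonal entry of L is the vertex degree and each off-diagonal entry is -1 where an edge is present, 0 otherwise; in the order [0, 1, 2, 3, 4] the diagonal is [4, 4, 4, 4, 4]. Diagonalising L (or applying a numerical eigensolver to the 5x5 matrix) gives the spectrum above. There is one zero in the spectrum, matching the 1 component. The largest eigenvalue, 5, is at most the vertex count 5.

[0, 5, 5, 5, 5]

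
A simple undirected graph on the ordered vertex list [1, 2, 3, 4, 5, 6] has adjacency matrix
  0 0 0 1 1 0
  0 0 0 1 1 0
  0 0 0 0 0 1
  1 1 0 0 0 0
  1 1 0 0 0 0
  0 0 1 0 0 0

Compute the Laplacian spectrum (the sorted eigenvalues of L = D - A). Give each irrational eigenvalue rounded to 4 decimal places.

Reading degrees in the order [1, 2, 3, 4, 5, 6] gives [2, 2, 1, 2, 2, 1]; set D = diag(2, 2, 1, 2, 2, 1) and form L = D - A. The multiplicity of 0 as a Laplacian eigenvalue equals the number of connected components. The 2 zero eigenvalues correspond to the 2 connected components. There are 2 zeros in the spectrum, matching the 2 components. The largest eigenvalue, 4, is at most the vertex count 6.

[0, 0, 2, 2, 2, 4]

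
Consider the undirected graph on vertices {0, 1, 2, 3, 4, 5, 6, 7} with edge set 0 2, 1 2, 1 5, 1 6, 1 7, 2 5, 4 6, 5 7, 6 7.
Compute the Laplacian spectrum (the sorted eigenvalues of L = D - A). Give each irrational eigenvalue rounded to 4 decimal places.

[0, 0, 0.5395, 1.0878, 2.7609, 3.7135, 4.6996, 5.1987]

Each diagonal entry of L is the vertex degree and each off-diagonal entry is -1 where an edge is present, 0 otherwise; in the order [0, 1, 2, 3, 4, 5, 6, 7] the diagonal is [1, 4, 3, 0, 1, 3, 3, 3]. The multiplicity of 0 as a Laplacian eigenvalue equals the number of connected components. The 2 zero eigenvalues correspond to the 2 connected components.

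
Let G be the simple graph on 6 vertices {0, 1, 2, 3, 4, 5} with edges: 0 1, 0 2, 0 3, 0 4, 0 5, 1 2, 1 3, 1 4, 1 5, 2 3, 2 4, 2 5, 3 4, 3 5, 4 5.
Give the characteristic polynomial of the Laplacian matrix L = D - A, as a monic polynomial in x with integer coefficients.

x^6 - 30x^5 + 360x^4 - 2160x^3 + 6480x^2 - 7776x

Each diagonal entry of L is the vertex degree and each off-diagonal entry is -1 where an edge is present, 0 otherwise; in the order [0, 1, 2, 3, 4, 5] the diagonal is [5, 5, 5, 5, 5, 5]. The eigenvalues of L are [0, 6, 6, 6, 6, 6]; the characteristic polynomial is the product of (x - lambda_i), which multiplies out to x^6 - 30x^5 + 360x^4 - 2160x^3 + 6480x^2 - 7776x. The constant term is 0 because L is singular (the all-ones vector lies in its kernel). The eigenvalues sum to 30, which equals trace(L) = 2|E|.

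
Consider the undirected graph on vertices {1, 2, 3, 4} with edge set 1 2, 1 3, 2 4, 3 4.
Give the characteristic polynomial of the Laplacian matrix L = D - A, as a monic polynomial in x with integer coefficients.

x^4 - 8x^3 + 20x^2 - 16x

With the vertex order [1, 2, 3, 4], the degrees are [2, 2, 2, 2], giving D = diag(2, 2, 2, 2) and L = D - A. The eigenvalues of L are [0, 2, 2, 4]; the characteristic polynomial is the product of (x - lambda_i), which multiplies out to x^4 - 8x^3 + 20x^2 - 16x. Since p(0) = det(-L) = 0, x divides p(x). By the matrix-tree theorem the graph has (1/4) * product of the nonzero eigenvalues = 4 spanning trees. The eigenvalues sum to 8, which equals trace(L) = 2|E|.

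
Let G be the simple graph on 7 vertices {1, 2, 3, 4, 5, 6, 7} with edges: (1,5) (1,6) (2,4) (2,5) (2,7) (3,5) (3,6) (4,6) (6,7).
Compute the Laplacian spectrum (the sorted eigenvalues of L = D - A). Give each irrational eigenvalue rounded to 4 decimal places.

[0, 1.2679, 2, 2, 2.5858, 4.7321, 5.4142]

With the vertex order [1, 2, 3, 4, 5, 6, 7], the degrees are [2, 3, 2, 2, 3, 4, 2], giving D = diag(2, 3, 2, 2, 3, 4, 2) and L = D - A. The multiplicity of 0 as a Laplacian eigenvalue equals the number of connected components. The largest eigenvalue, 5.4142, is at most the vertex count 7. There is one zero in the spectrum, matching the 1 component.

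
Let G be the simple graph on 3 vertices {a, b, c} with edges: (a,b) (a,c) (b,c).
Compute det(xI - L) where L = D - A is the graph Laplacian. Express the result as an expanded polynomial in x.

x^3 - 6x^2 + 9x

Each diagonal entry of L is the vertex degree and each off-diagonal entry is -1 where an edge is present, 0 otherwise; in the order [a, b, c] the diagonal is [2, 2, 2]. The eigenvalues of L are [0, 3, 3]; the characteristic polynomial is the product of (x - lambda_i), which multiplies out to x^3 - 6x^2 + 9x. The coefficient of x^2 equals -trace(L) = -6, matching the sum of degrees.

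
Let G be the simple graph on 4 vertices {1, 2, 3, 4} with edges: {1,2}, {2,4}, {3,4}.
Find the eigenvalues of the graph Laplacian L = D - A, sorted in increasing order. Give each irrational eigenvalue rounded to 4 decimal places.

Each diagonal entry of L is the vertex degree and each off-diagonal entry is -1 where an edge is present, 0 otherwise; in the order [1, 2, 3, 4] the diagonal is [1, 2, 1, 2]. Since every row of L sums to 0, the all-ones vector is in the kernel and 0 is an eigenvalue. The single zero eigenvalue shows the graph is connected. By the matrix-tree theorem the graph has (1/4) * product of the nonzero eigenvalues = 1 spanning tree. The eigenvalues sum to 6, which equals trace(L) = 2|E|.

[0, 0.5858, 2, 3.4142]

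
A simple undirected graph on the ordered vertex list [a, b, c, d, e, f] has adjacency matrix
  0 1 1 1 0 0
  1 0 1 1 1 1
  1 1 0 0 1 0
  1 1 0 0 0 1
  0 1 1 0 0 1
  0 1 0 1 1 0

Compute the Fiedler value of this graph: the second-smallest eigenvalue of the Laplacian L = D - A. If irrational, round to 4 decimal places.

Each diagonal entry of L is the vertex degree and each off-diagonal entry is -1 where an edge is present, 0 otherwise; in the order [a, b, c, d, e, f] the diagonal is [3, 5, 3, 3, 3, 3]. The smallest Laplacian eigenvalue is always 0. The next one, lambda_2 = 2.3820, measures how hard the graph is to disconnect: larger values mean better connectivity. The largest eigenvalue, 6, is at most the vertex count 6.

2.3820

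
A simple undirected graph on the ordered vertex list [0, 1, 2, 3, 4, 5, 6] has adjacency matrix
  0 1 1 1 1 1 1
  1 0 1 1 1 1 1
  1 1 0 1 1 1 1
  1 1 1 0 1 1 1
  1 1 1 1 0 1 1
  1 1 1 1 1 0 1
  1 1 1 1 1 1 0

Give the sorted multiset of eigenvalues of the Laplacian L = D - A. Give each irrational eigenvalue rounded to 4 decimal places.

Each diagonal entry of L is the vertex degree and each off-diagonal entry is -1 where an edge is present, 0 otherwise; in the order [0, 1, 2, 3, 4, 5, 6] the diagonal is [6, 6, 6, 6, 6, 6, 6]. L is symmetric positive semidefinite, so every eigenvalue is real and nonnegative. The single zero eigenvalue shows the graph is connected. The largest eigenvalue, 7, is at most the vertex count 7. The eigenvalues sum to 42, which equals trace(L) = 2|E|.

[0, 7, 7, 7, 7, 7, 7]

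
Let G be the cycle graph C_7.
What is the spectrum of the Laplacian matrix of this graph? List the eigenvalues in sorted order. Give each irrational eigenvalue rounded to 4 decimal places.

[0, 0.7530, 0.7530, 2.4450, 2.4450, 3.8019, 3.8019]

The graph has 7 vertices and degree multiset [2, 2, 2, 2, 2, 2, 2]; D is the diagonal matrix of degrees and L = D - A. Since every row of L sums to 0, the all-ones vector is in the kernel and 0 is an eigenvalue.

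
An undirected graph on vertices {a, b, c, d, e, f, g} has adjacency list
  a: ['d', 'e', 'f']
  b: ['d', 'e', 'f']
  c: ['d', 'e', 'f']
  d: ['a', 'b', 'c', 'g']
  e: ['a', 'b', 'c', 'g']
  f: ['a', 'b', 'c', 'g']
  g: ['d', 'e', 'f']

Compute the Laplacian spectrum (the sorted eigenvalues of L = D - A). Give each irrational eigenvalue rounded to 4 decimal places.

With the vertex order [a, b, c, d, e, f, g], the degrees are [3, 3, 3, 4, 4, 4, 3], giving D = diag(3, 3, 3, 4, 4, 4, 3) and L = D - A. Diagonalising L (or applying a numerical eigensolver to the 7x7 matrix) gives the spectrum above. The single zero eigenvalue shows the graph is connected.

[0, 3, 3, 3, 4, 4, 7]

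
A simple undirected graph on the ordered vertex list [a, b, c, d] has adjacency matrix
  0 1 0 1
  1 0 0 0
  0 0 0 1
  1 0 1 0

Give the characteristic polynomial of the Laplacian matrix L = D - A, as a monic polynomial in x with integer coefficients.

x^4 - 6x^3 + 10x^2 - 4x

Each diagonal entry of L is the vertex degree and each off-diagonal entry is -1 where an edge is present, 0 otherwise; in the order [a, b, c, d] the diagonal is [2, 1, 1, 2]. L has integer entries, so p(x) = det(xI - L) has integer coefficients. Expanding the determinant yields x^4 - 6x^3 + 10x^2 - 4x. Since p(0) = det(-L) = 0, x divides p(x).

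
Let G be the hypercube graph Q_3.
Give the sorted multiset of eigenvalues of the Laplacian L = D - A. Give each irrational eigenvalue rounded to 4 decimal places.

[0, 2, 2, 2, 4, 4, 4, 6]

The graph has 8 vertices and degree multiset [3, 3, 3, 3, 3, 3, 3, 3]; D is the diagonal matrix of degrees and L = D - A. The multiplicity of 0 as a Laplacian eigenvalue equals the number of connected components. The single zero eigenvalue shows the graph is connected. The eigenvalues sum to 24, which equals trace(L) = 2|E|. There is one zero in the spectrum, matching the 1 component.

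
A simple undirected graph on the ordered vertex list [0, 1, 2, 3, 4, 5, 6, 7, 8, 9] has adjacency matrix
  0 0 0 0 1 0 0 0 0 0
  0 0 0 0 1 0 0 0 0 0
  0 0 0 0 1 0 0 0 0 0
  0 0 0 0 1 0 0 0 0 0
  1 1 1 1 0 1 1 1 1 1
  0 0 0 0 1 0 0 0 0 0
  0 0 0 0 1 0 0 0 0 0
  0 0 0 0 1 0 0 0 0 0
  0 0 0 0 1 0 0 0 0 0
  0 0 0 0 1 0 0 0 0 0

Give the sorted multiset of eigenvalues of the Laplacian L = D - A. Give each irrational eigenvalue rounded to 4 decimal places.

[0, 1, 1, 1, 1, 1, 1, 1, 1, 10]

Each diagonal entry of L is the vertex degree and each off-diagonal entry is -1 where an edge is present, 0 otherwise; in the order [0, 1, 2, 3, 4, 5, 6, 7, 8, 9] the diagonal is [1, 1, 1, 1, 9, 1, 1, 1, 1, 1]. The multiplicity of 0 as a Laplacian eigenvalue equals the number of connected components. The largest eigenvalue, 10, is at most the vertex count 10.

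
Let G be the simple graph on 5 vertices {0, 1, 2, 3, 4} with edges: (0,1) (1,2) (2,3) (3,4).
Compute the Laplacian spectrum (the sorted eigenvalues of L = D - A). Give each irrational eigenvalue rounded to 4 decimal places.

Reading degrees in the order [0, 1, 2, 3, 4] gives [1, 2, 2, 2, 1]; set D = diag(1, 2, 2, 2, 1) and form L = D - A. Diagonalising L (or applying a numerical eigensolver to the 5x5 matrix) gives the spectrum above. The single zero eigenvalue shows the graph is connected. There is one zero in the spectrum, matching the 1 component. The eigenvalues sum to 8, which equals trace(L) = 2|E|.

[0, 0.3820, 1.3820, 2.6180, 3.6180]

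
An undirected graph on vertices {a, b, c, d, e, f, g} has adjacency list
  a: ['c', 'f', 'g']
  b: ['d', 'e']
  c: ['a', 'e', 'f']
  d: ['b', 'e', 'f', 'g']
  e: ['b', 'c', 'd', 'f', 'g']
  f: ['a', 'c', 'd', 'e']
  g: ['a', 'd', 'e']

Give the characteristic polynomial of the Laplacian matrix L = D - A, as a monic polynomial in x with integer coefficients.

x^7 - 24x^6 + 232x^5 - 1152x^4 + 3085x^3 - 4198x^2 + 2247x

Reading degrees in the order [a, b, c, d, e, f, g] gives [3, 2, 3, 4, 5, 4, 3]; set D = diag(3, 2, 3, 4, 5, 4, 3) and form L = D - A. L has integer entries, so p(x) = det(xI - L) has integer coefficients. Expanding the determinant yields x^7 - 24x^6 + 232x^5 - 1152x^4 + 3085x^3 - 4198x^2 + 2247x. The coefficient of x^6 equals -trace(L) = -24, matching the sum of degrees.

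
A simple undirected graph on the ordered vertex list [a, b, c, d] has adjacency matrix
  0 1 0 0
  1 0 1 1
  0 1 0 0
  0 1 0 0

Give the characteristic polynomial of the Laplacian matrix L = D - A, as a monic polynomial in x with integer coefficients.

x^4 - 6x^3 + 9x^2 - 4x

Each diagonal entry of L is the vertex degree and each off-diagonal entry is -1 where an edge is present, 0 otherwise; in the order [a, b, c, d] the diagonal is [1, 3, 1, 1]. L has integer entries, so p(x) = det(xI - L) has integer coefficients. Expanding the determinant yields x^4 - 6x^3 + 9x^2 - 4x. Since p(0) = det(-L) = 0, x divides p(x).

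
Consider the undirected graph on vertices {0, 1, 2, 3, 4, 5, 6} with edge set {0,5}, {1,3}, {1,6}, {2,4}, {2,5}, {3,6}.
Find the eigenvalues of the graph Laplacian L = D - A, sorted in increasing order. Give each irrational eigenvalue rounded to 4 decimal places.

Reading degrees in the order [0, 1, 2, 3, 4, 5, 6] gives [1, 2, 2, 2, 1, 2, 2]; set D = diag(1, 2, 2, 2, 1, 2, 2) and form L = D - A. L is symmetric positive semidefinite, so every eigenvalue is real and nonnegative. The 2 zero eigenvalues correspond to the 2 connected components. There are 2 zeros in the spectrum, matching the 2 components. The largest eigenvalue, 3.4142, is at most the vertex count 7.

[0, 0, 0.5858, 2, 3, 3, 3.4142]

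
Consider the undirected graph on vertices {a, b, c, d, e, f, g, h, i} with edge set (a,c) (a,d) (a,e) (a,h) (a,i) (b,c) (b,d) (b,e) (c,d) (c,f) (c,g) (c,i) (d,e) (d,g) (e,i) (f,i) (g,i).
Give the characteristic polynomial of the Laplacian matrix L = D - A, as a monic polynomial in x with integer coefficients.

Each diagonal entry of L is the vertex degree and each off-diagonal entry is -1 where an edge is present, 0 otherwise; in the order [a, b, c, d, e, f, g, h, i] the diagonal is [5, 3, 6, 5, 4, 2, 3, 1, 5]. L has integer entries, so p(x) = det(xI - L) has integer coefficients. Expanding the determinant yields x^9 - 34x^8 + 486x^7 - 3794x^6 + 17574x^5 - 49044x^4 + 79651x^3 - 67810x^2 + 22662x. The coefficient of x^8 equals -trace(L) = -34, matching the sum of degrees. The eigenvalues sum to 34, which equals trace(L) = 2|E|.

x^9 - 34x^8 + 486x^7 - 3794x^6 + 17574x^5 - 49044x^4 + 79651x^3 - 67810x^2 + 22662x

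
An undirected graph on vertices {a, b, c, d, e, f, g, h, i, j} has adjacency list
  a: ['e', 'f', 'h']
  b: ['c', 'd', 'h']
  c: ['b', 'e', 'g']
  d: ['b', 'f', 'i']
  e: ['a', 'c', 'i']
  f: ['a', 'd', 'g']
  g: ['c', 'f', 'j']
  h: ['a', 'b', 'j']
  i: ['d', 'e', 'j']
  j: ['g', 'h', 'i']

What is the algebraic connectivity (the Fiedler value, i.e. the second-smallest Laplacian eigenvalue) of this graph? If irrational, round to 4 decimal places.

Reading degrees in the order [a, b, c, d, e, f, g, h, i, j] gives [3, 3, 3, 3, 3, 3, 3, 3, 3, 3]; set D = diag(3, 3, 3, 3, 3, 3, 3, 3, 3, 3) and form L = D - A. The smallest Laplacian eigenvalue is always 0. The next one, lambda_2 = 2, measures how hard the graph is to disconnect: larger values mean better connectivity. The largest eigenvalue, 5, is at most the vertex count 10.

2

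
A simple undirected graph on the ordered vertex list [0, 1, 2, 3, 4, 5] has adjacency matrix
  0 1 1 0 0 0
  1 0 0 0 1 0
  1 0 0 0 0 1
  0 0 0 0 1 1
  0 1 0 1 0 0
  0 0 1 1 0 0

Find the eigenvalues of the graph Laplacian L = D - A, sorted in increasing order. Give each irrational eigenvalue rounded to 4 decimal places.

[0, 1, 1, 3, 3, 4]

Reading degrees in the order [0, 1, 2, 3, 4, 5] gives [2, 2, 2, 2, 2, 2]; set D = diag(2, 2, 2, 2, 2, 2) and form L = D - A. Since every row of L sums to 0, the all-ones vector is in the kernel and 0 is an eigenvalue. The single zero eigenvalue shows the graph is connected. The largest eigenvalue, 4, is at most the vertex count 6.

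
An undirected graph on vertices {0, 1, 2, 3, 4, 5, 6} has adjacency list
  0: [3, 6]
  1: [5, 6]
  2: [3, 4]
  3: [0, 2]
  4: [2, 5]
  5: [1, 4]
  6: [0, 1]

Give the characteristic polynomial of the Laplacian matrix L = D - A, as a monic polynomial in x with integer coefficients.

x^7 - 14x^6 + 77x^5 - 210x^4 + 294x^3 - 196x^2 + 49x

Each diagonal entry of L is the vertex degree and each off-diagonal entry is -1 where an edge is present, 0 otherwise; in the order [0, 1, 2, 3, 4, 5, 6] the diagonal is [2, 2, 2, 2, 2, 2, 2]. Computing det(xI - L) by cofactor expansion (or equivalently via sum-over-permutations) gives x^7 - 14x^6 + 77x^5 - 210x^4 + 294x^3 - 196x^2 + 49x. The constant term is 0 because L is singular (the all-ones vector lies in its kernel). The eigenvalues sum to 14, which equals trace(L) = 2|E|.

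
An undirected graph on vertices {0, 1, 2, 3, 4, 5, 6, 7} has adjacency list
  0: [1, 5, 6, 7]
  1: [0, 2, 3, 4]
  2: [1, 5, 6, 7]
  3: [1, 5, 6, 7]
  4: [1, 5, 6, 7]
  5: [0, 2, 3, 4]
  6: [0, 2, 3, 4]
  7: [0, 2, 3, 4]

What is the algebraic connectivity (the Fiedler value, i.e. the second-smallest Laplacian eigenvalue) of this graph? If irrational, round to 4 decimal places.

4

Reading degrees in the order [0, 1, 2, 3, 4, 5, 6, 7] gives [4, 4, 4, 4, 4, 4, 4, 4]; set D = diag(4, 4, 4, 4, 4, 4, 4, 4) and form L = D - A. The sorted Laplacian eigenvalues are [0, 4, 4, 4, 4, 4, 4, 8]; the algebraic connectivity is the second entry, 4. There is one zero in the spectrum, matching the 1 component.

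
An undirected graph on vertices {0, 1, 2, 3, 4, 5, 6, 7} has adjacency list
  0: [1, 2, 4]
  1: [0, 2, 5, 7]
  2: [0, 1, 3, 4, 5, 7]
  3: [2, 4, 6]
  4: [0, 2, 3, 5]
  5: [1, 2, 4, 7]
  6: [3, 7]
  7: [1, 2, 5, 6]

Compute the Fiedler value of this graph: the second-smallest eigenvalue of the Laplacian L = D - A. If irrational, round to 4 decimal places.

Each diagonal entry of L is the vertex degree and each off-diagonal entry is -1 where an edge is present, 0 otherwise; in the order [0, 1, 2, 3, 4, 5, 6, 7] the diagonal is [3, 4, 6, 3, 4, 4, 2, 4]. The smallest Laplacian eigenvalue is always 0. The next one, lambda_2 = 1.5083, measures how hard the graph is to disconnect: larger values mean better connectivity.

1.5083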